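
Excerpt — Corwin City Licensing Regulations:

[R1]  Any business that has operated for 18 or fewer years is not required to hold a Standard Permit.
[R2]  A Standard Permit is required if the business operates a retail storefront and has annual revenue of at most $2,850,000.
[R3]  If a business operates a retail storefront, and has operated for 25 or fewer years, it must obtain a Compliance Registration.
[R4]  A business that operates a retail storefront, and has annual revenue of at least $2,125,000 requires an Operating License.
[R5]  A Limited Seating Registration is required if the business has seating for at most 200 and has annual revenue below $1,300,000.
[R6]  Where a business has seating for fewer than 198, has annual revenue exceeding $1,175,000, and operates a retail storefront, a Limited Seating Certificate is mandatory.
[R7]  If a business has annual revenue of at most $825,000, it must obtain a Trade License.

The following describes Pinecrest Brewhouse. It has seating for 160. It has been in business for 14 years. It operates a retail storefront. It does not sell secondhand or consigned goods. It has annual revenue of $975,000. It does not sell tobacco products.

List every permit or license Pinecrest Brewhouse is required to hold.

Compliance Registration, Limited Seating Registration

[R1] years in business 14 ≤ 18 → exempt from Standard Permit.
[R2] operates a retail storefront; revenue $975,000 ≤ $2,850,000 → Standard Permit required.
[R3] operates a retail storefront; years in business 14 ≤ 25 → Compliance Registration required.
[R4] operates a retail storefront; revenue $975,000 < $2,125,000 → Operating License not required.
[R5] seating 160 ≤ 200; revenue $975,000 < $1,300,000 → Limited Seating Registration required.
[R6] seating 160 < 198; revenue $975,000 ≤ $1,175,000; operates a retail storefront → Limited Seating Certificate not required.
[R7] revenue $975,000 > $825,000 → Trade License not required.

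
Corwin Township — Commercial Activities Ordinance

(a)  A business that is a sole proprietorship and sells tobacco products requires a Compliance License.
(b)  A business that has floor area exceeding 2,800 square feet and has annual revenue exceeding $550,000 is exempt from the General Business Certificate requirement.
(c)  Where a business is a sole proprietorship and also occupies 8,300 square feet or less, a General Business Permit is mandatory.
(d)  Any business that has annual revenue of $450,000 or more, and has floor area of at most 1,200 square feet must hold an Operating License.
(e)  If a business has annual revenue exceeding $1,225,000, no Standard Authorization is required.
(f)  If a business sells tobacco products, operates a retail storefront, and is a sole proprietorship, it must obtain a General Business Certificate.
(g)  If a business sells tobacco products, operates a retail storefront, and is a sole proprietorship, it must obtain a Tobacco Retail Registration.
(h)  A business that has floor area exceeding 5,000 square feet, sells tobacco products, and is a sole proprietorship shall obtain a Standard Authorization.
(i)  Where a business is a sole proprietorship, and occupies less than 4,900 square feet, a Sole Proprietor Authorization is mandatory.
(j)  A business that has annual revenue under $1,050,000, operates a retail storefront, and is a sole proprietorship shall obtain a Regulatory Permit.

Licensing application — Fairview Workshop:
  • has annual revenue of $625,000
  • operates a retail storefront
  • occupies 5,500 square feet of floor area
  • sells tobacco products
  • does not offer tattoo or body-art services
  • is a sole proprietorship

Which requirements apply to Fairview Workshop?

Compliance License, General Business Permit, Regulatory Permit, Standard Authorization, Tobacco Retail Registration

(a) is a sole proprietorship; sells tobacco products → Compliance License required.
(b) floor area 5,500 square feet > 2,800 square feet; revenue $625,000 > $550,000 → exempt from General Business Certificate.
(c) is a sole proprietorship; floor area 5,500 square feet ≤ 8,300 square feet → General Business Permit required.
(d) revenue $625,000 ≥ $450,000; floor area 5,500 square feet > 1,200 square feet → Operating License not required.
(e) revenue $625,000 ≤ $1,225,000 → Standard Authorization exemption does not apply.
(f) sells tobacco products; operates a retail storefront; is a sole proprietorship → General Business Certificate required.
(g) sells tobacco products; operates a retail storefront; is a sole proprietorship → Tobacco Retail Registration required.
(h) floor area 5,500 square feet > 5,000 square feet; sells tobacco products; is a sole proprietorship → Standard Authorization required.
(i) is a sole proprietorship; floor area 5,500 square feet ≥ 4,900 square feet → Sole Proprietor Authorization not required.
(j) revenue $625,000 < $1,050,000; operates a retail storefront; is a sole proprietorship → Regulatory Permit required.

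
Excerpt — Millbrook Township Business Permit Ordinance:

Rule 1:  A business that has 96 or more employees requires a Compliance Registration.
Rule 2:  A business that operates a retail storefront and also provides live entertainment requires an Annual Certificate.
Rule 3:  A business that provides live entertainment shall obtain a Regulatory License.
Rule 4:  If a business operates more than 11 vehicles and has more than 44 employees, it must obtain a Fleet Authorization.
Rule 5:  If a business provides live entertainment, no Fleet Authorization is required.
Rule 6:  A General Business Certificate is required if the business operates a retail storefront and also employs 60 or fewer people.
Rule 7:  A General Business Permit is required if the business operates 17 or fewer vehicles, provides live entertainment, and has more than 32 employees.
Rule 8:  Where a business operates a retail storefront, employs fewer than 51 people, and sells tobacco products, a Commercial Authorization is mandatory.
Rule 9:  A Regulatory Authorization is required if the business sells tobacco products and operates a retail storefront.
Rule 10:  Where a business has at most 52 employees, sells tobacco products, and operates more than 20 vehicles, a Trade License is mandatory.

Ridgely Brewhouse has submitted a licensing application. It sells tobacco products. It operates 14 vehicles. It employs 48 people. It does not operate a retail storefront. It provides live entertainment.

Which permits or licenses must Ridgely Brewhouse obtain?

General Business Permit, Regulatory License

Rule 1: employees 48 < 96 → Compliance Registration not required.
Rule 2: does not operate a retail storefront; provides live entertainment → Annual Certificate not required.
Rule 3: provides live entertainment → Regulatory License required.
Rule 4: vehicles 14 > 11; employees 48 > 44 → Fleet Authorization required.
Rule 5: provides live entertainment → exempt from Fleet Authorization.
Rule 6: does not operate a retail storefront; employees 48 ≤ 60 → General Business Certificate not required.
Rule 7: vehicles 14 ≤ 17; provides live entertainment; employees 48 > 32 → General Business Permit required.
Rule 8: does not operate a retail storefront; employees 48 < 51; sells tobacco products → Commercial Authorization not required.
Rule 9: sells tobacco products; does not operate a retail storefront → Regulatory Authorization not required.
Rule 10: employees 48 ≤ 52; sells tobacco products; vehicles 14 ≤ 20 → Trade License not required.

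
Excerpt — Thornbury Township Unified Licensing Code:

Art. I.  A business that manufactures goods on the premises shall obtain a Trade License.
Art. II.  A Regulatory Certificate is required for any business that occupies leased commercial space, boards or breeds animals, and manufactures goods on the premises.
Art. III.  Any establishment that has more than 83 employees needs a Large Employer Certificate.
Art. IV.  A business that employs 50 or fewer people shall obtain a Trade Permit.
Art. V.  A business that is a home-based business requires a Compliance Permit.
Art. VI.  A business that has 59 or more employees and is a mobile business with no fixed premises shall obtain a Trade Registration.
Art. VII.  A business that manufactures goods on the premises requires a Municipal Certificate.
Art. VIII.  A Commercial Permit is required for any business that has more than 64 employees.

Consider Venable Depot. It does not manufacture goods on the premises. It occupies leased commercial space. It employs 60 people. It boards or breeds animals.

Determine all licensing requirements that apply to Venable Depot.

None

Art. I. does not manufacture goods on the premises → Trade License not required.
Art. II. occupies leased commercial space; boards or breeds animals; does not manufacture goods on the premises → Regulatory Certificate not required.
Art. III. employees 60 ≤ 83 → Large Employer Certificate not required.
Art. IV. employees 60 > 50 → Trade Permit not required.
Art. V. occupies leased commercial space (not: is a home-based business) → Compliance Permit not required.
Art. VI. employees 60 ≥ 59; occupies leased commercial space (not: is a mobile business with no fixed premises) → Trade Registration not required.
Art. VII. does not manufacture goods on the premises → Municipal Certificate not required.
Art. VIII. employees 60 ≤ 64 → Commercial Permit not required.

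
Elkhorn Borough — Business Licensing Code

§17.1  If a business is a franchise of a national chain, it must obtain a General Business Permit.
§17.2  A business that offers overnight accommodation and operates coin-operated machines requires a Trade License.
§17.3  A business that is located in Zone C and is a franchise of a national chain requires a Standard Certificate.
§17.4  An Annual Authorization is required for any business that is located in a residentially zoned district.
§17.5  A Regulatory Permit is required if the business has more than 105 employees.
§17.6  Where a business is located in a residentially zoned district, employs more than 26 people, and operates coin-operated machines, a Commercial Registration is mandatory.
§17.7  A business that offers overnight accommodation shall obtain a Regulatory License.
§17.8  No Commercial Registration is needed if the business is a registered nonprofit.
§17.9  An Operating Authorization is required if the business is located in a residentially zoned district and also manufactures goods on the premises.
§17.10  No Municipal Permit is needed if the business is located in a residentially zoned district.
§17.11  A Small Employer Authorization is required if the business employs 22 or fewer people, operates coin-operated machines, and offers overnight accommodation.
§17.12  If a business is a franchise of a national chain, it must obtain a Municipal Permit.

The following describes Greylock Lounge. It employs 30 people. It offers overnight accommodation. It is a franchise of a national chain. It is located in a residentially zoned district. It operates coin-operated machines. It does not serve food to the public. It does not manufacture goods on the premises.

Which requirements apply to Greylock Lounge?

§17.1 is a franchise of a national chain → General Business Permit required.
§17.2 offers overnight accommodation; operates coin-operated machines → Trade License required.
§17.3 is located in a residentially zoned district (not: is located in Zone C); is a franchise of a national chain → Standard Certificate not required.
§17.4 is located in a residentially zoned district → Annual Authorization required.
§17.5 employees 30 ≤ 105 → Regulatory Permit not required.
§17.6 is located in a residentially zoned district; employees 30 > 26; operates coin-operated machines → Commercial Registration required.
§17.7 offers overnight accommodation → Regulatory License required.
§17.8 is a franchise of a national chain (not: is a registered nonprofit) → Commercial Registration exemption does not apply.
§17.9 is located in a residentially zoned district; does not manufacture goods on the premises → Operating Authorization not required.
§17.10 is located in a residentially zoned district → exempt from Municipal Permit.
§17.11 employees 30 > 22; operates coin-operated machines; offers overnight accommodation → Small Employer Authorization not required.
§17.12 is a franchise of a national chain → Municipal Permit required.

Annual Authorization, Commercial Registration, General Business Permit, Regulatory License, Trade License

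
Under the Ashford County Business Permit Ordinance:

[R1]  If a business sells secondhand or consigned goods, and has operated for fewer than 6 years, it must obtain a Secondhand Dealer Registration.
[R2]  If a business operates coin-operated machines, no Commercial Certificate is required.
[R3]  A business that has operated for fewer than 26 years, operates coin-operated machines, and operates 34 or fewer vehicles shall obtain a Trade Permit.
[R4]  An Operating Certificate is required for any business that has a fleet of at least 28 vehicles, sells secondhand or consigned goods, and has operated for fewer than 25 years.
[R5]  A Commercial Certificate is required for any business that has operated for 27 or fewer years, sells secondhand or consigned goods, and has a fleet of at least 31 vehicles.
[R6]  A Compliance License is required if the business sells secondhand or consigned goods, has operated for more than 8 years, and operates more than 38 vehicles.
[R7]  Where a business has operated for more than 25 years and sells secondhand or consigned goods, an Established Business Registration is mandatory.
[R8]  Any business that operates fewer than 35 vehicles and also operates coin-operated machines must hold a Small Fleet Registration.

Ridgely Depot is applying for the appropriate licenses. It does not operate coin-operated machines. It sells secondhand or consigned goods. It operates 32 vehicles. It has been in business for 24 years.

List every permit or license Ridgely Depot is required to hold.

[R1] sells secondhand or consigned goods; years in business 24 ≥ 6 → Secondhand Dealer Registration not required.
[R2] does not operate coin-operated machines → Commercial Certificate exemption does not apply.
[R3] years in business 24 < 26; does not operate coin-operated machines; vehicles 32 ≤ 34 → Trade Permit not required.
[R4] vehicles 32 ≥ 28; sells secondhand or consigned goods; years in business 24 < 25 → Operating Certificate required.
[R5] years in business 24 ≤ 27; sells secondhand or consigned goods; vehicles 32 ≥ 31 → Commercial Certificate required.
[R6] sells secondhand or consigned goods; years in business 24 > 8; vehicles 32 ≤ 38 → Compliance License not required.
[R7] years in business 24 ≤ 25; sells secondhand or consigned goods → Established Business Registration not required.
[R8] vehicles 32 < 35; does not operate coin-operated machines → Small Fleet Registration not required.

Commercial Certificate, Operating Certificate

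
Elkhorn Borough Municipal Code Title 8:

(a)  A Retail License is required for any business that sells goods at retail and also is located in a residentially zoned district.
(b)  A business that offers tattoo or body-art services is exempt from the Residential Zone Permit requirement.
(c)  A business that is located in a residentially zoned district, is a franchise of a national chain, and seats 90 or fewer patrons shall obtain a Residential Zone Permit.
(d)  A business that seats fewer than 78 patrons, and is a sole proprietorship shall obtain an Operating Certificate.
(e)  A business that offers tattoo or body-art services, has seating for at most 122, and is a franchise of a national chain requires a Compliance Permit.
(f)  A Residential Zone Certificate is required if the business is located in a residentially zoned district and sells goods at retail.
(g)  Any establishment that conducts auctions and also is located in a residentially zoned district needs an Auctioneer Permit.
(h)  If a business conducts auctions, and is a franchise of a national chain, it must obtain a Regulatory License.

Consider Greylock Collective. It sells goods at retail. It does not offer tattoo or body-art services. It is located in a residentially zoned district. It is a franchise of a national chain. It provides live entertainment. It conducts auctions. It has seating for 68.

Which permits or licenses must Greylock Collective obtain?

Auctioneer Permit, Regulatory License, Residential Zone Certificate, Residential Zone Permit, Retail License

(a) sells goods at retail; is located in a residentially zoned district → Retail License required.
(b) does not offer tattoo or body-art services → Residential Zone Permit exemption does not apply.
(c) is located in a residentially zoned district; is a franchise of a national chain; seating 68 ≤ 90 → Residential Zone Permit required.
(d) seating 68 < 78; is a franchise of a national chain (not: is a sole proprietorship) → Operating Certificate not required.
(e) does not offer tattoo or body-art services; seating 68 ≤ 122; is a franchise of a national chain → Compliance Permit not required.
(f) is located in a residentially zoned district; sells goods at retail → Residential Zone Certificate required.
(g) conducts auctions; is located in a residentially zoned district → Auctioneer Permit required.
(h) conducts auctions; is a franchise of a national chain → Regulatory License required.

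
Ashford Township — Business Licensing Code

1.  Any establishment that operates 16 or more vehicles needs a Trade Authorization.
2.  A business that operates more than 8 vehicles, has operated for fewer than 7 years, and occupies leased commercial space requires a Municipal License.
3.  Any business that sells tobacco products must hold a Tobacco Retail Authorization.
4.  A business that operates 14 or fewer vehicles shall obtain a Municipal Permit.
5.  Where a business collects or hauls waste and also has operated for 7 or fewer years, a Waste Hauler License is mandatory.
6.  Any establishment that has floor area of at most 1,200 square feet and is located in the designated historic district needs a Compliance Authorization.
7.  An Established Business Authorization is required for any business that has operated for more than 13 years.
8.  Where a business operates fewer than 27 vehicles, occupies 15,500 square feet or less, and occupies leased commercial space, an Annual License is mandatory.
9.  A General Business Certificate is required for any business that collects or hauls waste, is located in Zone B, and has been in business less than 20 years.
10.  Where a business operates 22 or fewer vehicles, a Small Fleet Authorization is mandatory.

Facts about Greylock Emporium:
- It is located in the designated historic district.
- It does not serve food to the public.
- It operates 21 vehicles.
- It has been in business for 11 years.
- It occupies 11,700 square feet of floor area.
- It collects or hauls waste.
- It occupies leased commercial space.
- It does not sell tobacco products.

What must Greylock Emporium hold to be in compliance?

1. vehicles 21 ≥ 16 → Trade Authorization required.
2. vehicles 21 > 8; years in business 11 ≥ 7; occupies leased commercial space → Municipal License not required.
3. does not sell tobacco products → Tobacco Retail Authorization not required.
4. vehicles 21 > 14 → Municipal Permit not required.
5. collects or hauls waste; years in business 11 > 7 → Waste Hauler License not required.
6. floor area 11,700 square feet > 1,200 square feet; is located in the designated historic district → Compliance Authorization not required.
7. years in business 11 ≤ 13 → Established Business Authorization not required.
8. vehicles 21 < 27; floor area 11,700 square feet ≤ 15,500 square feet; occupies leased commercial space → Annual License required.
9. collects or hauls waste; is located in the designated historic district (not: is located in Zone B); years in business 11 < 20 → General Business Certificate not required.
10. vehicles 21 ≤ 22 → Small Fleet Authorization required.

Annual License, Small Fleet Authorization, Trade Authorization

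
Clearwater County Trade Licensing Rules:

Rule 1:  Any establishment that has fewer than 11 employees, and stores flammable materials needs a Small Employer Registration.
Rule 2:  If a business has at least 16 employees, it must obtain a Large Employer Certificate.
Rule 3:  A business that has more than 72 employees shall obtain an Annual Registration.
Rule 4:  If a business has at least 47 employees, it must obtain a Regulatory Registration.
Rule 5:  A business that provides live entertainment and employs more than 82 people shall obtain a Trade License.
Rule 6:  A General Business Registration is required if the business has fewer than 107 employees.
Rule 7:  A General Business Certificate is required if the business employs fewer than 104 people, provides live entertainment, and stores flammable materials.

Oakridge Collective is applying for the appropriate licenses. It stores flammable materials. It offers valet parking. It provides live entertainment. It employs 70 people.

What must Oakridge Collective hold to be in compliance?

Rule 1: employees 70 ≥ 11; stores flammable materials → Small Employer Registration not required.
Rule 2: employees 70 ≥ 16 → Large Employer Certificate required.
Rule 3: employees 70 ≤ 72 → Annual Registration not required.
Rule 4: employees 70 ≥ 47 → Regulatory Registration required.
Rule 5: provides live entertainment; employees 70 ≤ 82 → Trade License not required.
Rule 6: employees 70 < 107 → General Business Registration required.
Rule 7: employees 70 < 104; provides live entertainment; stores flammable materials → General Business Certificate required.

General Business Certificate, General Business Registration, Large Employer Certificate, Regulatory Registration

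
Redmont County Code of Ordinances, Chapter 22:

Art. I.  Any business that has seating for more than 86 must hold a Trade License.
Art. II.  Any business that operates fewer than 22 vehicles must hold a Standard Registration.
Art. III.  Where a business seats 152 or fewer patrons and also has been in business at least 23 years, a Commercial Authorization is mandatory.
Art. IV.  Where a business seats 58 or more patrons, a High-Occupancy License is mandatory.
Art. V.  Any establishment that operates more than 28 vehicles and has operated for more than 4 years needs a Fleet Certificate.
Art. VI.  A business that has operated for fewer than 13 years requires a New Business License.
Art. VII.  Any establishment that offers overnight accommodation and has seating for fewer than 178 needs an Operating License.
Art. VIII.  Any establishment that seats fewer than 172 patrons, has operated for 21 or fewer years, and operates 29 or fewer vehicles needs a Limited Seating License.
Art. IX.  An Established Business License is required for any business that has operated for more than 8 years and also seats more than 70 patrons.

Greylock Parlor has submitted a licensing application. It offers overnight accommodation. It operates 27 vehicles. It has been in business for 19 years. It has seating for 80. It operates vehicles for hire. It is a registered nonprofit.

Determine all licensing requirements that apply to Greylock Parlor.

Art. I. seating 80 ≤ 86 → Trade License not required.
Art. II. vehicles 27 ≥ 22 → Standard Registration not required.
Art. III. seating 80 ≤ 152; years in business 19 < 23 → Commercial Authorization not required.
Art. IV. seating 80 ≥ 58 → High-Occupancy License required.
Art. V. vehicles 27 ≤ 28; years in business 19 > 4 → Fleet Certificate not required.
Art. VI. years in business 19 ≥ 13 → New Business License not required.
Art. VII. offers overnight accommodation; seating 80 < 178 → Operating License required.
Art. VIII. seating 80 < 172; years in business 19 ≤ 21; vehicles 27 ≤ 29 → Limited Seating License required.
Art. IX. years in business 19 > 8; seating 80 > 70 → Established Business License required.

Established Business License, High-Occupancy License, Limited Seating License, Operating License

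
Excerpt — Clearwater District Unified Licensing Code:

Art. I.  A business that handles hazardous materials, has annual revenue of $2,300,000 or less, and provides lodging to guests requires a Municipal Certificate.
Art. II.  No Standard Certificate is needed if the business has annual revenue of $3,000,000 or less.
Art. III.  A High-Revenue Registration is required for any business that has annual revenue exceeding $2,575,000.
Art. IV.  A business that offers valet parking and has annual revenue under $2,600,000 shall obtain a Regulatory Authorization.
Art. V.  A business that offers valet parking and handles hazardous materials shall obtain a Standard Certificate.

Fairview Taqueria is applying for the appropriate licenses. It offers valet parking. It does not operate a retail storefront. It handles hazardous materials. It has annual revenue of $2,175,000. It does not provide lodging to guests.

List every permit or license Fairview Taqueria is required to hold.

Art. I. handles hazardous materials; revenue $2,175,000 ≤ $2,300,000; does not provide lodging to guests → Municipal Certificate not required.
Art. II. revenue $2,175,000 ≤ $3,000,000 → exempt from Standard Certificate.
Art. III. revenue $2,175,000 ≤ $2,575,000 → High-Revenue Registration not required.
Art. IV. offers valet parking; revenue $2,175,000 < $2,600,000 → Regulatory Authorization required.
Art. V. offers valet parking; handles hazardous materials → Standard Certificate required.

Regulatory Authorization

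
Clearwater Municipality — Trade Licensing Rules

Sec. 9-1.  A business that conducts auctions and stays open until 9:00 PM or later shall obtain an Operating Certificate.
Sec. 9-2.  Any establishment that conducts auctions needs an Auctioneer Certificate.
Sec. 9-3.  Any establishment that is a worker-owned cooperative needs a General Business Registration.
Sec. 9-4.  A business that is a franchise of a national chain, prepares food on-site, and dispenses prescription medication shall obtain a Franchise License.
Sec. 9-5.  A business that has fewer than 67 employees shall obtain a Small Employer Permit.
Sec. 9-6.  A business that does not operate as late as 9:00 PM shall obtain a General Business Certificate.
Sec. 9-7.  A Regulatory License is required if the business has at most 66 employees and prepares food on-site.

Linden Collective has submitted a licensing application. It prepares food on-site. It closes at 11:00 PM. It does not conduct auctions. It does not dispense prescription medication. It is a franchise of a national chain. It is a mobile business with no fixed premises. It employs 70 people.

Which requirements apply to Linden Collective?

Sec. 9-1. does not conduct auctions; closes 11:00 PM, after 9:00 PM → Operating Certificate not required.
Sec. 9-2. does not conduct auctions → Auctioneer Certificate not required.
Sec. 9-3. is a franchise of a national chain (not: is a worker-owned cooperative) → General Business Registration not required.
Sec. 9-4. is a franchise of a national chain; prepares food on-site; does not dispense prescription medication → Franchise License not required.
Sec. 9-5. employees 70 ≥ 67 → Small Employer Permit not required.
Sec. 9-6. closes 11:00 PM, after 9:00 PM → General Business Certificate not required.
Sec. 9-7. employees 70 > 66; prepares food on-site → Regulatory License not required.

None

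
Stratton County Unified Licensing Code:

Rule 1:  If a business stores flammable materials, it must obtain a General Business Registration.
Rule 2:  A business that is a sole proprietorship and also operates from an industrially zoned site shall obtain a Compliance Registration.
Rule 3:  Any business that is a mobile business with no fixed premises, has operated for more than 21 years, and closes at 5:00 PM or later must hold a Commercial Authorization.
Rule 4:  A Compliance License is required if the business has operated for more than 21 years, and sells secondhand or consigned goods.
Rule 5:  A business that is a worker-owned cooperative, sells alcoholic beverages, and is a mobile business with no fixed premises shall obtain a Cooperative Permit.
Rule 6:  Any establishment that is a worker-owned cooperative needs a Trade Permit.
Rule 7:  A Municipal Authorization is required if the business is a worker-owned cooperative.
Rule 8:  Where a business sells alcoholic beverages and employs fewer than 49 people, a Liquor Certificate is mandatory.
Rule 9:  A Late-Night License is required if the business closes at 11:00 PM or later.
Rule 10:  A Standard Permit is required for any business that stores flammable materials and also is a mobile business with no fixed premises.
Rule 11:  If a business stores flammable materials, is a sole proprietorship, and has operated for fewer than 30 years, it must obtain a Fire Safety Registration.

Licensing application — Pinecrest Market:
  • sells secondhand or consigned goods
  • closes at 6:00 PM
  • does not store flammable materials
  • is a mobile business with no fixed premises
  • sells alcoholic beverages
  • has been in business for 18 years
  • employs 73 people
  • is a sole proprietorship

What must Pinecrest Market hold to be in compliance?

Rule 1: does not store flammable materials → General Business Registration not required.
Rule 2: is a sole proprietorship; is a mobile business with no fixed premises (not: operates from an industrially zoned site) → Compliance Registration not required.
Rule 3: is a mobile business with no fixed premises; years in business 18 ≤ 21; closes 6:00 PM, after 5:00 PM → Commercial Authorization not required.
Rule 4: years in business 18 ≤ 21; sells secondhand or consigned goods → Compliance License not required.
Rule 5: is a sole proprietorship (not: is a worker-owned cooperative); sells alcoholic beverages; is a mobile business with no fixed premises → Cooperative Permit not required.
Rule 6: is a sole proprietorship (not: is a worker-owned cooperative) → Trade Permit not required.
Rule 7: is a sole proprietorship (not: is a worker-owned cooperative) → Municipal Authorization not required.
Rule 8: sells alcoholic beverages; employees 73 ≥ 49 → Liquor Certificate not required.
Rule 9: closes 6:00 PM, at/before 11:00 PM → Late-Night License not required.
Rule 10: does not store flammable materials; is a mobile business with no fixed premises → Standard Permit not required.
Rule 11: does not store flammable materials; is a sole proprietorship; years in business 18 < 30 → Fire Safety Registration not required.

None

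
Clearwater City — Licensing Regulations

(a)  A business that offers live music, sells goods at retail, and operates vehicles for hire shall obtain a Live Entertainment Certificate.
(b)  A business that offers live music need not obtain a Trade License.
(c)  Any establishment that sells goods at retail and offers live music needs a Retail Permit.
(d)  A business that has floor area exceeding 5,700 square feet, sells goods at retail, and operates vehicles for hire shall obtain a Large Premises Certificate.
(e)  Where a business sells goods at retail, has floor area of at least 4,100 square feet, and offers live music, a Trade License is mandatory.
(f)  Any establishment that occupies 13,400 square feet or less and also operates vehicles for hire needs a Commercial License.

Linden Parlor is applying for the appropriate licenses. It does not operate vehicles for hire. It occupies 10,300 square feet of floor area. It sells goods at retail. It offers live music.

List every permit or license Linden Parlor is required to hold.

Retail Permit

(a) offers live music; sells goods at retail; does not operate vehicles for hire → Live Entertainment Certificate not required.
(b) offers live music → exempt from Trade License.
(c) sells goods at retail; offers live music → Retail Permit required.
(d) floor area 10,300 square feet > 5,700 square feet; sells goods at retail; does not operate vehicles for hire → Large Premises Certificate not required.
(e) sells goods at retail; floor area 10,300 square feet ≥ 4,100 square feet; offers live music → Trade License required.
(f) floor area 10,300 square feet ≤ 13,400 square feet; does not operate vehicles for hire → Commercial License not required.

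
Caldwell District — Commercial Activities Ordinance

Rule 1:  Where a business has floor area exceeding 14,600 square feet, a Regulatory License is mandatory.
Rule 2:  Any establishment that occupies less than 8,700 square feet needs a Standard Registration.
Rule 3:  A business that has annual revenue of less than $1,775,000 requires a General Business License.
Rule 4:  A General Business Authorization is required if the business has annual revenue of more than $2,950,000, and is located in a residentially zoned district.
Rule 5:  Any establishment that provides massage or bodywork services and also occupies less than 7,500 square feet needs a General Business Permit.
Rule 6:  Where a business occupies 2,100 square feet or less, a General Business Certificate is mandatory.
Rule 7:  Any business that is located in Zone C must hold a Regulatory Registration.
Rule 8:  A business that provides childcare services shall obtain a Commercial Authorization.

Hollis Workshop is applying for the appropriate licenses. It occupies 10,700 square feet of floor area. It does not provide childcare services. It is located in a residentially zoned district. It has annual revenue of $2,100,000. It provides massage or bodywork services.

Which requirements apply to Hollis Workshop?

Rule 1: floor area 10,700 square feet ≤ 14,600 square feet → Regulatory License not required.
Rule 2: floor area 10,700 square feet ≥ 8,700 square feet → Standard Registration not required.
Rule 3: revenue $2,100,000 ≥ $1,775,000 → General Business License not required.
Rule 4: revenue $2,100,000 ≤ $2,950,000; is located in a residentially zoned district → General Business Authorization not required.
Rule 5: provides massage or bodywork services; floor area 10,700 square feet ≥ 7,500 square feet → General Business Permit not required.
Rule 6: floor area 10,700 square feet > 2,100 square feet → General Business Certificate not required.
Rule 7: is located in a residentially zoned district (not: is located in Zone C) → Regulatory Registration not required.
Rule 8: does not provide childcare services → Commercial Authorization not required.

None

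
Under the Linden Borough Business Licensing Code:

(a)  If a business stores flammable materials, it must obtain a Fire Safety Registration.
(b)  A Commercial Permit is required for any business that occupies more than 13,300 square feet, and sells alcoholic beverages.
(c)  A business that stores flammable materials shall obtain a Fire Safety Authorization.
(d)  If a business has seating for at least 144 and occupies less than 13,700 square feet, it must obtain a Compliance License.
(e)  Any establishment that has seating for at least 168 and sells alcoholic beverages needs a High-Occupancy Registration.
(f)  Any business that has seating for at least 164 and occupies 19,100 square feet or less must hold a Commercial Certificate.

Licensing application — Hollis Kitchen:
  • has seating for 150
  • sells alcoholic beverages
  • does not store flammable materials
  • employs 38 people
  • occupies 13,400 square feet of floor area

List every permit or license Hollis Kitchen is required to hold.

Commercial Permit, Compliance License

(a) does not store flammable materials → Fire Safety Registration not required.
(b) floor area 13,400 square feet > 13,300 square feet; sells alcoholic beverages → Commercial Permit required.
(c) does not store flammable materials → Fire Safety Authorization not required.
(d) seating 150 ≥ 144; floor area 13,400 square feet < 13,700 square feet → Compliance License required.
(e) seating 150 < 168; sells alcoholic beverages → High-Occupancy Registration not required.
(f) seating 150 < 164; floor area 13,400 square feet ≤ 19,100 square feet → Commercial Certificate not required.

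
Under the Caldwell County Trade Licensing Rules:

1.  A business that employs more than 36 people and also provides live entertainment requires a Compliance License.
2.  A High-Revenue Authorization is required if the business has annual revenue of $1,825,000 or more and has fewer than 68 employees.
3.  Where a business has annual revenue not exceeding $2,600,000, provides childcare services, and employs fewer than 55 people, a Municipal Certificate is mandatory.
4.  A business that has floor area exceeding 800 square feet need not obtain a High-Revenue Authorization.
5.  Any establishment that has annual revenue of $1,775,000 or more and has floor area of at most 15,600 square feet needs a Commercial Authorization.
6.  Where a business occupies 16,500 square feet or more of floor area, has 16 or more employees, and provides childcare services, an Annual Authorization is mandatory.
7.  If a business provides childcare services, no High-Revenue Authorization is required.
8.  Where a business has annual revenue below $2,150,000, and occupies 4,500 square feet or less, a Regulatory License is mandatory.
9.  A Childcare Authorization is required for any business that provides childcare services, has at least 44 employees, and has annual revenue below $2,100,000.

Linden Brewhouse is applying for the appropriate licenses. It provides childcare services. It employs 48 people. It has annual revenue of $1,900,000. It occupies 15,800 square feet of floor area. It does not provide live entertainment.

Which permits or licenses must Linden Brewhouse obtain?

Childcare Authorization, Municipal Certificate

1. employees 48 > 36; does not provide live entertainment → Compliance License not required.
2. revenue $1,900,000 ≥ $1,825,000; employees 48 < 68 → High-Revenue Authorization required.
3. revenue $1,900,000 ≤ $2,600,000; provides childcare services; employees 48 < 55 → Municipal Certificate required.
4. floor area 15,800 square feet > 800 square feet → exempt from High-Revenue Authorization.
5. revenue $1,900,000 ≥ $1,775,000; floor area 15,800 square feet > 15,600 square feet → Commercial Authorization not required.
6. floor area 15,800 square feet < 16,500 square feet; employees 48 ≥ 16; provides childcare services → Annual Authorization not required.
7. provides childcare services → exempt from High-Revenue Authorization.
8. revenue $1,900,000 < $2,150,000; floor area 15,800 square feet > 4,500 square feet → Regulatory License not required.
9. provides childcare services; employees 48 ≥ 44; revenue $1,900,000 < $2,100,000 → Childcare Authorization required.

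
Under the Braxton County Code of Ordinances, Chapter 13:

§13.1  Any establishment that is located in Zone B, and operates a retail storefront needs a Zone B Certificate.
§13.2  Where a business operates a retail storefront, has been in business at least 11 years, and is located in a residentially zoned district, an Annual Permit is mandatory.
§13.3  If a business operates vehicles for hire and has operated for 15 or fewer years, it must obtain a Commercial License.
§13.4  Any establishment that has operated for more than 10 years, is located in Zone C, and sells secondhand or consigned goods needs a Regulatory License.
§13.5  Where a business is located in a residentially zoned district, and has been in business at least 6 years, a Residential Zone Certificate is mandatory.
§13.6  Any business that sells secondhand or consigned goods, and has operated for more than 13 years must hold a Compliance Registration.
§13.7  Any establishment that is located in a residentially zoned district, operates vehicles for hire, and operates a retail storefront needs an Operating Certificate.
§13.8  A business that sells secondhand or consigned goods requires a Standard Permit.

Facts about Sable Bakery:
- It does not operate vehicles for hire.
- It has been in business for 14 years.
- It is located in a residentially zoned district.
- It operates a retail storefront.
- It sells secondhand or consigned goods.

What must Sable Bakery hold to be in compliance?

§13.1 is located in a residentially zoned district (not: is located in Zone B); operates a retail storefront → Zone B Certificate not required.
§13.2 operates a retail storefront; years in business 14 ≥ 11; is located in a residentially zoned district → Annual Permit required.
§13.3 does not operate vehicles for hire; years in business 14 ≤ 15 → Commercial License not required.
§13.4 years in business 14 > 10; is located in a residentially zoned district (not: is located in Zone C); sells secondhand or consigned goods → Regulatory License not required.
§13.5 is located in a residentially zoned district; years in business 14 ≥ 6 → Residential Zone Certificate required.
§13.6 sells secondhand or consigned goods; years in business 14 > 13 → Compliance Registration required.
§13.7 is located in a residentially zoned district; does not operate vehicles for hire; operates a retail storefront → Operating Certificate not required.
§13.8 sells secondhand or consigned goods → Standard Permit required.

Annual Permit, Compliance Registration, Residential Zone Certificate, Standard Permit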